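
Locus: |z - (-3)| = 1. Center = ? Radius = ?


|z - z0| = r is a circle with center z0 and radius r.
Center = (-3, 0), radius = 1

Circle with center (-3, 0) and radius 1


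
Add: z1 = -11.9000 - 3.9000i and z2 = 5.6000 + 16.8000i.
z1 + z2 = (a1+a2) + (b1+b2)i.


Real: -11.9 + 5.6 = -6.3
Imag: -3.9 + 16.8 = 12.9

-6.3000 + 12.9000i


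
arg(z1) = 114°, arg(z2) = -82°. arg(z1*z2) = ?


arg(z1*z2) = 114° - 82° = 32°
Normalized to (-180°, 180°]: 32°

32°


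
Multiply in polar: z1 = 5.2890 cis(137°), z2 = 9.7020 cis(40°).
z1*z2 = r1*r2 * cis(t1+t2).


r = 5.2890 * 9.7020 = 51.3139
theta = 137° + 40° = 177° = 177° (mod 360)

51.3139 cis(177°)


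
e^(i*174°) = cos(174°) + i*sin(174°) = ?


cos(174°) = -0.9945
sin(174°) = 0.1045

e^(i*174°) = -0.9945 + 0.1045i


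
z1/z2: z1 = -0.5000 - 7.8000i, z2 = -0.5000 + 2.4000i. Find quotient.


Conjugate of z2 = -0.5000 - 2.4000i
Numerator: (-0.5000 - 7.8000i)(-0.5000 - 2.4000i) = -18.4700 + 5.1000i
Denominator: (-0.5)^2 + 2.4^2 = 6.01
Result = (-18.4700 + 5.1000i)/6.01

-3.0732 + 0.8486i


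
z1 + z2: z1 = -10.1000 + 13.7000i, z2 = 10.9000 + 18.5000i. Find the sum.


Real: -10.1 + 10.9 = 0.8
Imag: 13.7 + 18.5 = 32.2

0.8000 + 32.2000i


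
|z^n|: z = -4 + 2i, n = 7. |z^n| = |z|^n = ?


|z| = sqrt(16+4) = sqrt(20) = 4.4721
|z^7| = |z|^7 = (sqrt(20))^7 = 20^3 * sqrt(20) = 8000*sqrt(20)

|z^7| = 8000*sqrt(20) ≈ 35777.0876


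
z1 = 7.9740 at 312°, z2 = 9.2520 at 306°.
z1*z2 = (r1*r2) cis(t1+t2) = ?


r = 7.9740 * 9.2520 = 73.7754
theta = 312° + 306° = 618° = 258° (mod 360)

73.7754 cis(258°)


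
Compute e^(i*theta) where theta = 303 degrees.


cos(303°) = 0.5446
sin(303°) = -0.8387

e^(i*303°) = 0.5446 - 0.8387i


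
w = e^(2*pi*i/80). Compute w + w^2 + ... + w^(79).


With w = e^(2*pi*i/80), all 80 of the 80th roots of unity w^0 = 1, w, ..., w^(79) sum to 0: 1 + w + ... + w^(79) = (1 - w^80)/(1 - w) = 0 since w^80 = 1, w ≠ 1.
Removing the root 1: w + w^2 + ... + w^(79) = 0 - 1 = -1

Sum = -1


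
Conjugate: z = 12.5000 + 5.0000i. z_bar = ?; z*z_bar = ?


z_bar = 12.5000 - 5.0000i
z*z_bar = 12.5^2 + 5^2 = 156.25 + 25 = 181.25

z_bar = 12.5000 - 5.0000i, z*z_bar = 181.25


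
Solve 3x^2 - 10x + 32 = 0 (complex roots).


disc = (-10)^2 - 4*3*32 = 100 - 384 = -284
sqrt(|disc|) = sqrt(284) = 16.8523
Real part = 10/(2*3) = 1.6667
Imag part = 16.8523/(2*3) = 2.8087

1.6667 ± 2.8087i


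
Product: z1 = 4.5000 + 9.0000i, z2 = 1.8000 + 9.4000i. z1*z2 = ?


Real = 4.5*1.8 - 9*9.4 = 8.1 - 84.6 = -76.5
Imag = 4.5*9.4 + 1.8*9 = 42.3 + 16.2 = 58.5

-76.5000 + 58.5000i


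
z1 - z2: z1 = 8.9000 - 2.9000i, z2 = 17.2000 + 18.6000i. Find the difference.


Real: 8.9 - 17.2 = -8.3
Imag: -2.9 - 18.6 = -21.5

-8.3000 - 21.5000i


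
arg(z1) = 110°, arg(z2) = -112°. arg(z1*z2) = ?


arg(z1*z2) = 110° - 112° = -2°
Normalized to (-180°, 180°]: -2°

-2°


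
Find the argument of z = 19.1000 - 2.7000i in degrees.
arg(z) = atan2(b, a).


Re = 19.1, Im = -2.7
arg = atan2(-2.7, 19.1) = -8.0461 degrees

arg(z) = -8.0461 degrees


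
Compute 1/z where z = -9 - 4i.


|z|^2 = 81+16 = 97
1/z = (-9 + 4i)/97

1/z = -0.0928 + 0.0412i


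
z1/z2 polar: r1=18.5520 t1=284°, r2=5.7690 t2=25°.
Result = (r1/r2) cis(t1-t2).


r = 18.5520 / 5.7690 = 3.2158
theta = 284° - 25° = 259° = 259° (mod 360)

3.2158 cis(259°)


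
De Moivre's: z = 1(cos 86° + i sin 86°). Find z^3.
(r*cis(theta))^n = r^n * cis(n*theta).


r^3 = 1^3 = 1
n*theta = 3*86° = 258° = 258° (mod 360)
a = 1*cos(258°) = -0.2079
b = 1*sin(258°) = -0.9781

1 cis(258°) = -0.2079 - 0.9781i


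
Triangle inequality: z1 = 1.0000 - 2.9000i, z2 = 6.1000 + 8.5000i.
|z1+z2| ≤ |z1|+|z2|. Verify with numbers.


|z1| = sqrt(1^2 + (-2.9)^2) = sqrt(9.41) = 3.0676
|z2| = sqrt(6.1^2 + 8.5^2) = sqrt(109.46) = 10.4623
z1+z2 = 7.1000 + 5.6000i
|z1+z2| = sqrt(81.77) = 9.0427
|z1|+|z2| = 3.0676 + 10.4623 = 13.5299

|z1+z2| = 9.0427 ≤ |z1|+|z2| = 13.5299 (verified)


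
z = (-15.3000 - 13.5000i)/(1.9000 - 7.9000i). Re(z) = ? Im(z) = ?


Multiply by conjugate: (-15.3000 - 13.5000i)(1.9000 + 7.9000i) / (1.9^2 + (-7.9)^2)
Numerator real = -15.3*1.9 - (13.5)*(-7.9) = 77.58
Numerator imag = -13.5*1.9 - (-15.3)*(-7.9) = -146.52
Denominator = 66.02
Re(z) = 77.58/66.02 = 1.1751
Im(z) = -146.52/66.02 = -2.2193

Re(z) = 1.1751, Im(z) = -2.2193


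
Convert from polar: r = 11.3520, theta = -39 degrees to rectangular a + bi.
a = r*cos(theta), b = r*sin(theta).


a = 11.3520*cos(-39°) = 11.3520*0.77715 = 8.8222
b = 11.3520*sin(-39°) = 11.3520*(-0.62932) = -7.1440

8.8222 - 7.1440i


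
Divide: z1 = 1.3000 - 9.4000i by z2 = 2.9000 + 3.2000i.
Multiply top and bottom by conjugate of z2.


Conjugate of z2 = 2.9000 - 3.2000i
Numerator: (1.3000 - 9.4000i)(2.9000 - 3.2000i) = -26.3100 - 31.4200i
Denominator: 2.9^2 + 3.2^2 = 18.65
Result = (-26.3100 - 31.4200i)/18.65

-1.4107 - 1.6847i


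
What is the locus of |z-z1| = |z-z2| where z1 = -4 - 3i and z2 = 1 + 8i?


Equal distances means the locus is the perpendicular bisector of z1 and z2.
Midpoint = ((-4+1)/2, (-3+8)/2) = (-1.5000, 2.5000)

Perpendicular bisector through (-1.5000, 2.5000)


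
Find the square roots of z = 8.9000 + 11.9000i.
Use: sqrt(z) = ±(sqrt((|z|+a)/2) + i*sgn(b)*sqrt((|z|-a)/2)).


|z| = sqrt(79.21+141.61) = 14.8600
sqrt((|z|+a)/2) = sqrt((14.8600+8.9)/2) = sqrt(11.8800) = 3.4467
sqrt((|z|-a)/2) = sqrt((14.8600-8.9)/2) = sqrt(2.9800) = 1.7263

±(3.4467 + 1.7263i) i.e. 3.4467 + 1.7263i and -3.4467 - 1.7263i


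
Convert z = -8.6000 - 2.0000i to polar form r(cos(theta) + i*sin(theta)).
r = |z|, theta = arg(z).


r = sqrt(73.96+4) = sqrt(77.96) = 8.8295
theta = atan2(-2, -8.6) = -166.9081 degrees

r = 8.8295, theta = -166.9081 degrees


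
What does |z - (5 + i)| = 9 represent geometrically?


|z - z0| = r is a circle with center z0 and radius r.
Center = (5, 1), radius = 9

Circle with center (5, 1) and radius 9


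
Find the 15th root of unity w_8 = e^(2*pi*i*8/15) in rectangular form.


Angle = 360*8/15 = 192°
a = cos(192°) = -0.9781
b = sin(192°) = -0.2079

-0.9781 - 0.2079i


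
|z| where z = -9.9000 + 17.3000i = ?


|z| = sqrt((-9.9)^2 + 17.3^2) = sqrt(98.01 + 299.29) = sqrt(397.3) = 19.9324

|z| = 19.9324


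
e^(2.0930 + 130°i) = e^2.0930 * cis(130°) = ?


e^2.0930 = 8.1092
cos(130°) = -0.64279
sin(130°) = 0.76604
Real = 8.1092*(-0.64279) = -5.2125
Imag = 8.1092*0.76604 = 6.2120

-5.2125 + 6.2120i


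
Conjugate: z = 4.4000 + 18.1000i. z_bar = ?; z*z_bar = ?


z_bar = 4.4000 - 18.1000i
z*z_bar = 4.4^2 + 18.1^2 = 19.36 + 327.61 = 346.97

z_bar = 4.4000 - 18.1000i, z*z_bar = 346.97


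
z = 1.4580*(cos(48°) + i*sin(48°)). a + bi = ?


a = 1.4580*cos(48°) = 1.4580*0.66913 = 0.9756
b = 1.4580*sin(48°) = 1.4580*0.74314 = 1.0835

0.9756 + 1.0835i


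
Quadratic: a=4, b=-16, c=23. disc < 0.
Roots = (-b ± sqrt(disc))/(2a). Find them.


disc = (-16)^2 - 4*4*23 = 256 - 368 = -112
sqrt(|disc|) = sqrt(112) = 10.5830
Real part = 16/(2*4) = 2.0000
Imag part = 10.5830/(2*4) = 1.3229

2.0000 ± 1.3229i


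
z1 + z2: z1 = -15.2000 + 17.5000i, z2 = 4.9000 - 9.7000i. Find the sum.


Real: -15.2 + 4.9 = -10.3
Imag: 17.5 - 9.7 = 7.8

-10.3000 + 7.8000i


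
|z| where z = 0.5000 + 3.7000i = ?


|z| = sqrt(0.5^2 + 3.7^2) = sqrt(0.25 + 13.69) = sqrt(13.94) = 3.7336

|z| = 3.7336


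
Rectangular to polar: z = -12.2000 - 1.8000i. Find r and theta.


r = sqrt(148.84+3.24) = sqrt(152.08) = 12.3321
theta = atan2(-1.8, -12.2) = -171.6071 degrees

r = 12.3321, theta = -171.6071 degrees


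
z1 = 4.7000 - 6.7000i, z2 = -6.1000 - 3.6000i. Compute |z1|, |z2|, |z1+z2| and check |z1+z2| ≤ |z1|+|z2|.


|z1| = sqrt(4.7^2 + (-6.7)^2) = sqrt(66.98) = 8.1841
|z2| = sqrt((-6.1)^2 + (-3.6)^2) = sqrt(50.17) = 7.0831
z1+z2 = -1.4000 - 10.3000i
|z1+z2| = sqrt(108.05) = 10.3947
|z1|+|z2| = 8.1841 + 7.0831 = 15.2672

|z1+z2| = 10.3947 ≤ |z1|+|z2| = 15.2672 (verified)


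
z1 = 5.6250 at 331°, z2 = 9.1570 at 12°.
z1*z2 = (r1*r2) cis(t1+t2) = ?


r = 5.6250 * 9.1570 = 51.5081
theta = 331° + 12° = 343° = 343° (mod 360)

51.5081 cis(343°)


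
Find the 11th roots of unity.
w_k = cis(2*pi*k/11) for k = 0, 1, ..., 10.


The 11th roots of unity are cis(360k/11°) for k=0..10
Angle step = 360/11 = 32.7273°
Primitive root: cis(32.7273°)
Primitive root = 0.8413 + 0.5406i

11 roots at angles: 0°, 32.7273°, 65.4545°, 98.1818°, 130.9091°, 163.6364°, 196.3636°, 229.0909°, 261.8182°, 294.5455°, 327.2727°


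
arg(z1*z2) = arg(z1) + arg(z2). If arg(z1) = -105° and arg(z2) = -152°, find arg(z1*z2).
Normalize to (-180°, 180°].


arg(z1*z2) = -105° - 152° = -257°
Normalized to (-180°, 180°]: 103°

103°


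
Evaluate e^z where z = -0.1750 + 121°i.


e^-0.1750 = 0.8395
cos(121°) = -0.51504
sin(121°) = 0.8572
Real = 0.8395*(-0.51504) = -0.4324
Imag = 0.8395*0.8572 = 0.7196

-0.4324 + 0.7196i


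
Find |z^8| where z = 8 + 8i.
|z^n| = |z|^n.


|z| = sqrt(64+64) = sqrt(128) = 11.3137
|z^8| = |z|^8 = (sqrt(128))^8 = 128^4 = 268435456

|z^8| = 268435456


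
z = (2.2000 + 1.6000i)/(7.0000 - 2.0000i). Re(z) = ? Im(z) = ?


Multiply by conjugate: (2.2000 + 1.6000i)(7.0000 + 2.0000i) / (7^2 + (-2)^2)
Numerator real = 2.2*7 + 1.6*(-2) = 12.2
Numerator imag = 1.6*7 - 2.2*(-2) = 15.6
Denominator = 53
Re(z) = 12.2/53 = 0.2302
Im(z) = 15.6/53 = 0.2943

Re(z) = 0.2302, Im(z) = 0.2943


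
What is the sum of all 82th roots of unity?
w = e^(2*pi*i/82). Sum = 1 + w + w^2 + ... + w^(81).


The sum of all 82th roots of unity is 0.
Geometric series: (1 - w^82)/(1 - w) = (1-1)/(1-w) = 0 since w^82 = 1, w ≠ 1.
Alternatively: coefficient of z^81 in z^82 - 1 is 0.

0


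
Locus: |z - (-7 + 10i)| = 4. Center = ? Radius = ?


|z - z0| = r is a circle with center z0 and radius r.
Center = (-7, 10), radius = 4

Circle with center (-7, 10) and radius 4


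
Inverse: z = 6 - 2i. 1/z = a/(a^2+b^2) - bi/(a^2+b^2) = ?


|z|^2 = 36+4 = 40
1/z = (6 + 2i)/40

1/z = 0.1500 + 0.0500i


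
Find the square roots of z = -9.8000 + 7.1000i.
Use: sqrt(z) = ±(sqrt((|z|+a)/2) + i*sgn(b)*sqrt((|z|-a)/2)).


|z| = sqrt(96.04+50.41) = 12.1017
sqrt((|z|+a)/2) = sqrt((12.1017+(-9.8))/2) = sqrt(1.1508) = 1.0728
sqrt((|z|-a)/2) = sqrt((12.1017-(-9.8))/2) = sqrt(10.9508) = 3.3092

±(1.0728 + 3.3092i) i.e. 1.0728 + 3.3092i and -1.0728 - 3.3092i


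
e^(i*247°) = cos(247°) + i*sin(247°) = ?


cos(247°) = -0.3907
sin(247°) = -0.9205

e^(i*247°) = -0.3907 - 0.9205i


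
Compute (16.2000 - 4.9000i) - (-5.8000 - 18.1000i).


Real: 16.2 + 5.8 = 22
Imag: -4.9 + 18.1 = 13.2

22.0000 + 13.2000i


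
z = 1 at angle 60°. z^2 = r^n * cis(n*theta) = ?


r^2 = 1^2 = 1
n*theta = 2*60° = 120° = 120° (mod 360)
a = 1*cos(120°) = -0.5000
b = 1*sin(120°) = 0.8660

1 cis(120°) = -0.5000 + 0.8660i


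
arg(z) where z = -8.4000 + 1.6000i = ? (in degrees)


Re = -8.4, Im = 1.6
arg = atan2(1.6, -8.4) = 169.2157 degrees

arg(z) = 169.2157 degrees


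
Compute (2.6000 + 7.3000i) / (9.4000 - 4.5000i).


Conjugate of z2 = 9.4000 + 4.5000i
Numerator: (2.6000 + 7.3000i)(9.4000 + 4.5000i) = -8.4100 + 80.3200i
Denominator: 9.4^2 + (-4.5)^2 = 108.61
Result = (-8.4100 + 80.3200i)/108.61

-0.0774 + 0.7395i


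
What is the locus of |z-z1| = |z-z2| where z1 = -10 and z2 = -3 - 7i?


Equal distances means the locus is the perpendicular bisector of z1 and z2.
Midpoint = ((-10+(-3))/2, (0+(-7))/2) = (-6.5000, -3.5000)

Perpendicular bisector through (-6.5000, -3.5000)


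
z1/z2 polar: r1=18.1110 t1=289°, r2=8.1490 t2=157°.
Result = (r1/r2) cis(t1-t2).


r = 18.1110 / 8.1490 = 2.2225
theta = 289° - 157° = 132° = 132° (mod 360)

2.2225 cis(132°)


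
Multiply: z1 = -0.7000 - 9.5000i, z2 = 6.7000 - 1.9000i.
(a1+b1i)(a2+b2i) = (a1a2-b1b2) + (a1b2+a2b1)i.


Real = -0.7*6.7 - (-9.5)*(-1.9) = -4.69 - 18.05 = -22.74
Imag = -0.7*(-1.9) + 6.7*(-9.5) = 1.33 - (63.65) = -62.32

-22.7400 - 62.3200i


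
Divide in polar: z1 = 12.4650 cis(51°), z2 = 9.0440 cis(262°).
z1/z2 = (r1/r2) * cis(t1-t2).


r = 12.4650 / 9.0440 = 1.3783
theta = 51° - 262° = -211° = 149° (mod 360)

1.3783 cis(149°)


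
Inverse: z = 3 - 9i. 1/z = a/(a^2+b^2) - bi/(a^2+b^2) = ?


|z|^2 = 9+81 = 90
1/z = (3 + 9i)/90

1/z = 0.0333 + 0.1000i


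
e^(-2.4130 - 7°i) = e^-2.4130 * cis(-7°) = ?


e^-2.4130 = 0.08955
cos(-7°) = 0.9925
sin(-7°) = -0.1219
Real = 0.08955*0.9925 = 0.0889
Imag = 0.08955*(-0.1219) = -0.0109

0.0889 - 0.0109i


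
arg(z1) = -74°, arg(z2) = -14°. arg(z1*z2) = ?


arg(z1*z2) = -74° - 14° = -88°
Normalized to (-180°, 180°]: -88°

-88°


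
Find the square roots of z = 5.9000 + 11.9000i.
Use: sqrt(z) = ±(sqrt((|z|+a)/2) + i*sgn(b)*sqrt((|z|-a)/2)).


|z| = sqrt(34.81+141.61) = 13.2823
sqrt((|z|+a)/2) = sqrt((13.2823+5.9)/2) = sqrt(9.5912) = 3.0970
sqrt((|z|-a)/2) = sqrt((13.2823-5.9)/2) = sqrt(3.6912) = 1.9212

±(3.0970 + 1.9212i) i.e. 3.0970 + 1.9212i and -3.0970 - 1.9212i


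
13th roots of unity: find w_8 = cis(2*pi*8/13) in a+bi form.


Angle = 360*8/13 = 221.5385°
a = cos(221.5385°) = -0.7485
b = sin(221.5385°) = -0.6631

-0.7485 - 0.6631i


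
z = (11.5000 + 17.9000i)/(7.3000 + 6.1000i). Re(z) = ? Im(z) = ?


Multiply by conjugate: (11.5000 + 17.9000i)(7.3000 - 6.1000i) / (7.3^2 + 6.1^2)
Numerator real = 11.5*7.3 + 17.9*6.1 = 193.14
Numerator imag = 17.9*7.3 - 11.5*6.1 = 60.52
Denominator = 90.5
Re(z) = 193.14/90.5 = 2.1341
Im(z) = 60.52/90.5 = 0.6687

Re(z) = 2.1341, Im(z) = 0.6687


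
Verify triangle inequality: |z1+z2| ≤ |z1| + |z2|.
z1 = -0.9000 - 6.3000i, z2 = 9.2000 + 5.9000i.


|z1| = sqrt((-0.9)^2 + (-6.3)^2) = sqrt(40.5) = 6.3640
|z2| = sqrt(9.2^2 + 5.9^2) = sqrt(119.45) = 10.9293
z1+z2 = 8.3000 - 0.4000i
|z1+z2| = sqrt(69.05) = 8.3096
|z1|+|z2| = 6.3640 + 10.9293 = 17.2933

|z1+z2| = 8.3096 ≤ |z1|+|z2| = 17.2933 (verified)


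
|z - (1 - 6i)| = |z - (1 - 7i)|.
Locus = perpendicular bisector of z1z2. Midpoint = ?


Equal distances means the locus is the perpendicular bisector of z1 and z2.
Midpoint = ((1+1)/2, (-6+(-7))/2) = (1.0000, -6.5000)

Perpendicular bisector through (1.0000, -6.5000)


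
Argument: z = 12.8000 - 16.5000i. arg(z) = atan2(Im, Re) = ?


Re = 12.8, Im = -16.5
arg = atan2(-16.5, 12.8) = -52.1972 degrees

arg(z) = -52.1972 degrees


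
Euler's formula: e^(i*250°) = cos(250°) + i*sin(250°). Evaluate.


cos(250°) = -0.3420
sin(250°) = -0.9397

e^(i*250°) = -0.3420 - 0.9397i


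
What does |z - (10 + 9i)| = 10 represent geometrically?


|z - z0| = r is a circle with center z0 and radius r.
Center = (10, 9), radius = 10

Circle with center (10, 9) and radius 10


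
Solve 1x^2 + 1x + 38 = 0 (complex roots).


disc = 1^2 - 4*1*38 = 1 - 152 = -151
sqrt(|disc|) = sqrt(151) = 12.2882
Real part = -1/(2*1) = -0.5000
Imag part = 12.2882/(2*1) = 6.1441

-0.5000 ± 6.1441i


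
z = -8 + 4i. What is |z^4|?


|z| = sqrt(64+16) = sqrt(80) = 8.9443
|z^4| = |z|^4 = (sqrt(80))^4 = 80^2 = 6400

|z^4| = 6400


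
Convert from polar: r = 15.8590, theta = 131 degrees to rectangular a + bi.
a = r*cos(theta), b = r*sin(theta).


a = 15.8590*cos(131°) = 15.8590*(-0.656059) = -10.4044
b = 15.8590*sin(131°) = 15.8590*0.75471 = 11.9689

-10.4044 + 11.9689i


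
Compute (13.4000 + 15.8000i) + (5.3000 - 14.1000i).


Real: 13.4 + 5.3 = 18.7
Imag: 15.8 - 14.1 = 1.7

18.7000 + 1.7000i


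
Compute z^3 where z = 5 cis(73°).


r^3 = 5^3 = 125
n*theta = 3*73° = 219° = 219° (mod 360)
a = 125*cos(219°) = -97.1432
b = 125*sin(219°) = -78.6650

125 cis(219°) = -97.1432 - 78.6650i


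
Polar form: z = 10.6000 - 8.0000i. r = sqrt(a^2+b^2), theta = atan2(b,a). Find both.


r = sqrt(112.36+64) = sqrt(176.36) = 13.2801
theta = atan2(-8, 10.6) = -37.0425 degrees

r = 13.2801, theta = -37.0425 degrees


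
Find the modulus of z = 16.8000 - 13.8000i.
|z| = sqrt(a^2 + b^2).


|z| = sqrt(16.8^2 + (-13.8)^2) = sqrt(282.24 + 190.44) = sqrt(472.68) = 21.7412

|z| = 21.7412


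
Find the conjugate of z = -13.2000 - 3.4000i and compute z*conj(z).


z_bar = -13.2000 + 3.4000i
z*z_bar = (-13.2)^2 + (-3.4)^2 = 174.24 + 11.56 = 185.8

z_bar = -13.2000 + 3.4000i, z*z_bar = 185.8


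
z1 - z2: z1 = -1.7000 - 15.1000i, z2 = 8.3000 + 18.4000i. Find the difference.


Real: -1.7 - 8.3 = -10
Imag: -15.1 - 18.4 = -33.5

-10.0000 - 33.5000i


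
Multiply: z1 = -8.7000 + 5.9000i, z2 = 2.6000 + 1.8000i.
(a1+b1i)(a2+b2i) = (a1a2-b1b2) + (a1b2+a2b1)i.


Real = -8.7*2.6 - 5.9*1.8 = -22.62 - 10.62 = -33.24
Imag = -8.7*1.8 + 2.6*5.9 = -15.66 + 15.34 = -0.32

-33.2400 - 0.3200i


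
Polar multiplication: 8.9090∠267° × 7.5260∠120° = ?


r = 8.9090 * 7.5260 = 67.0491
theta = 267° + 120° = 387° = 27° (mod 360)

67.0491 cis(27°)


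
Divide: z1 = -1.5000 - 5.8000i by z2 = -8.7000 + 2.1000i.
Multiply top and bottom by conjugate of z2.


Conjugate of z2 = -8.7000 - 2.1000i
Numerator: (-1.5000 - 5.8000i)(-8.7000 - 2.1000i) = 0.8700 + 53.6100i
Denominator: (-8.7)^2 + 2.1^2 = 80.1
Result = (0.8700 + 53.6100i)/80.1

0.0109 + 0.6693i


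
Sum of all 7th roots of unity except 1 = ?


With w = e^(2*pi*i/7), all 7 of the 7th roots of unity w^0 = 1, w, ..., w^(6) sum to 0: 1 + w + ... + w^(6) = (1 - w^7)/(1 - w) = 0 since w^7 = 1, w ≠ 1.
Removing the root 1: w + w^2 + ... + w^(6) = 0 - 1 = -1

Sum = -1


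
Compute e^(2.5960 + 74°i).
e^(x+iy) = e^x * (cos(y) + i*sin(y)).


e^2.5960 = 13.4100
cos(74°) = 0.27564
sin(74°) = 0.96126
Real = 13.4100*0.27564 = 3.6963
Imag = 13.4100*0.96126 = 12.8905

3.6963 + 12.8905i


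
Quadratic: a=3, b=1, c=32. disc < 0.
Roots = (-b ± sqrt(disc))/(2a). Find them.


disc = 1^2 - 4*3*32 = 1 - 384 = -383
sqrt(|disc|) = sqrt(383) = 19.5704
Real part = -1/(2*3) = -0.1667
Imag part = 19.5704/(2*3) = 3.2617

-0.1667 ± 3.2617i


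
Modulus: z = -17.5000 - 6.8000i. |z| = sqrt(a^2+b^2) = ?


|z| = sqrt((-17.5)^2 + (-6.8)^2) = sqrt(306.25 + 46.24) = sqrt(352.49) = 18.7747

|z| = 18.7747


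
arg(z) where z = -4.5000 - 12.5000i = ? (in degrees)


Re = -4.5, Im = -12.5
arg = atan2(-12.5, -4.5) = -109.7989 degrees

arg(z) = -109.7989 degrees


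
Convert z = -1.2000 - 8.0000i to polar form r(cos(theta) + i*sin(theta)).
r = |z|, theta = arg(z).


r = sqrt(1.44+64) = sqrt(65.44) = 8.0895
theta = atan2(-8, -1.2) = -98.5308 degrees

r = 8.0895, theta = -98.5308 degrees


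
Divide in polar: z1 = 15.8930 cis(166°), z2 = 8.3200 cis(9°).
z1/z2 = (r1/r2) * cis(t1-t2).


r = 15.8930 / 8.3200 = 1.9102
theta = 166° - 9° = 157° = 157° (mod 360)

1.9102 cis(157°)


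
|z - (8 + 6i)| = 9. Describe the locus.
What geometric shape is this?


|z - z0| = r is a circle with center z0 and radius r.
Center = (8, 6), radius = 9

Circle with center (8, 6) and radius 9


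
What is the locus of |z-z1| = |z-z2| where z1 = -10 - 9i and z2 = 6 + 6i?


Equal distances means the locus is the perpendicular bisector of z1 and z2.
Midpoint = ((-10+6)/2, (-9+6)/2) = (-2.0000, -1.5000)

Perpendicular bisector through (-2.0000, -1.5000)


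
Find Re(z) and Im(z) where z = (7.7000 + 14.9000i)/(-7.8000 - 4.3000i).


Multiply by conjugate: (7.7000 + 14.9000i)(-7.8000 + 4.3000i) / ((-7.8)^2 + (-4.3)^2)
Numerator real = 7.7*(-7.8) + 14.9*(-4.3) = -124.13
Numerator imag = 14.9*(-7.8) - 7.7*(-4.3) = -83.11
Denominator = 79.33
Re(z) = -124.13/79.33 = -1.5647
Im(z) = -83.11/79.33 = -1.0476

Re(z) = -1.5647, Im(z) = -1.0476


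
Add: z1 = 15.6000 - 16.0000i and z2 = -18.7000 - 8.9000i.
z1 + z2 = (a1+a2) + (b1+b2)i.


Real: 15.6 - 18.7 = -3.1
Imag: -16 - 8.9 = -24.9

-3.1000 - 24.9000i


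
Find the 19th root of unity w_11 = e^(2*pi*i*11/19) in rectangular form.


Angle = 360*11/19 = 208.4211°
a = cos(208.4211°) = -0.8795
b = sin(208.4211°) = -0.4759

-0.8795 - 0.4759i


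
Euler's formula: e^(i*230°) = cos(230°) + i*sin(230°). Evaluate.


cos(230°) = -0.6428
sin(230°) = -0.7660

e^(i*230°) = -0.6428 - 0.7660i


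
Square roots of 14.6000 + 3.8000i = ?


|z| = sqrt(213.16+14.44) = 15.0864
sqrt((|z|+a)/2) = sqrt((15.0864+14.6)/2) = sqrt(14.8432) = 3.8527
sqrt((|z|-a)/2) = sqrt((15.0864-14.6)/2) = sqrt(0.2432) = 0.4932

±(3.8527 + 0.4932i) i.e. 3.8527 + 0.4932i and -3.8527 - 0.4932i


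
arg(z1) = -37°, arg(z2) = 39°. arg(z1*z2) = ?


arg(z1*z2) = -37° + 39° = 2°
Normalized to (-180°, 180°]: 2°

2°


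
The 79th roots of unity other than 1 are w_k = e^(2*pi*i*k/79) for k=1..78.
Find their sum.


With w = e^(2*pi*i/79), all 79 of the 79th roots of unity w^0 = 1, w, ..., w^(78) sum to 0: 1 + w + ... + w^(78) = (1 - w^79)/(1 - w) = 0 since w^79 = 1, w ≠ 1.
Removing the root 1: w + w^2 + ... + w^(78) = 0 - 1 = -1

Sum = -1


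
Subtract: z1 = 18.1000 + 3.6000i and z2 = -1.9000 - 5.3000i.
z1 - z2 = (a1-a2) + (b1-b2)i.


Real: 18.1 + 1.9 = 20
Imag: 3.6 + 5.3 = 8.9

20.0000 + 8.9000i


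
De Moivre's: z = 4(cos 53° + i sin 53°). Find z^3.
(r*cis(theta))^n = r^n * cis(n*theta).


r^3 = 4^3 = 64
n*theta = 3*53° = 159° = 159° (mod 360)
a = 64*cos(159°) = -59.7491
b = 64*sin(159°) = 22.9355

64 cis(159°) = -59.7491 + 22.9355i


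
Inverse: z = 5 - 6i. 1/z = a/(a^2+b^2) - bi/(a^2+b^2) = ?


|z|^2 = 25+36 = 61
1/z = (5 + 6i)/61

1/z = 0.0820 + 0.0984i


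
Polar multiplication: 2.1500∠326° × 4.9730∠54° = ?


r = 2.1500 * 4.9730 = 10.6919
theta = 326° + 54° = 380° = 20° (mod 360)

10.6919 cis(20°)


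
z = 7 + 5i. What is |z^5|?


|z| = sqrt(49+25) = sqrt(74) = 8.6023
|z^5| = |z|^5 = (sqrt(74))^5 = 74^2 * sqrt(74) = 5476*sqrt(74)

|z^5| = 5476*sqrt(74) ≈ 47106.3332


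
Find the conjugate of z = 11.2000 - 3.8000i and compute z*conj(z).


z_bar = 11.2000 + 3.8000i
z*z_bar = 11.2^2 + (-3.8)^2 = 125.44 + 14.44 = 139.88

z_bar = 11.2000 + 3.8000i, z*z_bar = 139.88


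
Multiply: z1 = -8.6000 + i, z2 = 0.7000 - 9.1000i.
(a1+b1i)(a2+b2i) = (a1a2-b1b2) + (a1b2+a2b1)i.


Real = -8.6*0.7 - 1*(-9.1) = -6.02 - (-9.1) = 3.08
Imag = -8.6*(-9.1) + 0.7*1 = 78.26 + 0.7 = 78.96

3.0800 + 78.9600i


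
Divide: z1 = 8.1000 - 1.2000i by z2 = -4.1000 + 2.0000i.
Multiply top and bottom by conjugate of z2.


Conjugate of z2 = -4.1000 - 2.0000i
Numerator: (8.1000 - 1.2000i)(-4.1000 - 2.0000i) = -35.6100 - 11.2800i
Denominator: (-4.1)^2 + 2^2 = 20.81
Result = (-35.6100 - 11.2800i)/20.81

-1.7112 - 0.5420i


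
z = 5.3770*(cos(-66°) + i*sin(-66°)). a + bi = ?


a = 5.3770*cos(-66°) = 5.3770*0.40674 = 2.1870
b = 5.3770*sin(-66°) = 5.3770*(-0.913545) = -4.9121

2.1870 - 4.9121i


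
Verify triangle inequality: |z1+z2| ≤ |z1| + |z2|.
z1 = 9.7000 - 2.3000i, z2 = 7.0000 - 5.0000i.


|z1| = sqrt(9.7^2 + (-2.3)^2) = sqrt(99.38) = 9.9690
|z2| = sqrt(7^2 + (-5)^2) = sqrt(74) = 8.6023
z1+z2 = 16.7000 - 7.3000i
|z1+z2| = sqrt(332.18) = 18.2258
|z1|+|z2| = 9.9690 + 8.6023 = 18.5713

|z1+z2| = 18.2258 ≤ |z1|+|z2| = 18.5713 (verified)


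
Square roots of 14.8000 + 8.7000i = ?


|z| = sqrt(219.04+75.69) = 17.1677
sqrt((|z|+a)/2) = sqrt((17.1677+14.8)/2) = sqrt(15.9839) = 3.9980
sqrt((|z|-a)/2) = sqrt((17.1677-14.8)/2) = sqrt(1.1839) = 1.0880

±(3.9980 + 1.0880i) i.e. 3.9980 + 1.0880i and -3.9980 - 1.0880i


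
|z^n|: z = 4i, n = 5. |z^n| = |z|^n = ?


|z| = sqrt(0+16) = sqrt(16) = 4
|z^5| = |z|^5 = 4^5 = 1024

|z^5| = 1024


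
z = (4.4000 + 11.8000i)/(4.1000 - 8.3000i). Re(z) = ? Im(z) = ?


Multiply by conjugate: (4.4000 + 11.8000i)(4.1000 + 8.3000i) / (4.1^2 + (-8.3)^2)
Numerator real = 4.4*4.1 + 11.8*(-8.3) = -79.9
Numerator imag = 11.8*4.1 - 4.4*(-8.3) = 84.9
Denominator = 85.7
Re(z) = -79.9/85.7 = -0.9323
Im(z) = 84.9/85.7 = 0.9907

Re(z) = -0.9323, Im(z) = 0.9907


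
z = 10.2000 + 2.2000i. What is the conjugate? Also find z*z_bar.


z_bar = 10.2000 - 2.2000i
z*z_bar = 10.2^2 + 2.2^2 = 104.04 + 4.84 = 108.88

z_bar = 10.2000 - 2.2000i, z*z_bar = 108.88


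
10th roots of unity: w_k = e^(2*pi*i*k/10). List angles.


The 10th roots of unity are cis(360k/10°) for k=0..9
Angle step = 360/10 = 36°
Primitive root: cis(36°)
Primitive root = 0.8090 + 0.5878i

10 roots at angles: 0°, 36°, 72°, 108°, 144°, 180°, 216°, 252°, 288°, 324°


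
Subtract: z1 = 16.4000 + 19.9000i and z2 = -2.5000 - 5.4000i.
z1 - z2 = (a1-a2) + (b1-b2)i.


Real: 16.4 + 2.5 = 18.9
Imag: 19.9 + 5.4 = 25.3

18.9000 + 25.3000i


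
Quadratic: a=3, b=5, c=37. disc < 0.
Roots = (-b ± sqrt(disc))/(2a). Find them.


disc = 5^2 - 4*3*37 = 25 - 444 = -419
sqrt(|disc|) = sqrt(419) = 20.4695
Real part = -5/(2*3) = -0.8333
Imag part = 20.4695/(2*3) = 3.4116

-0.8333 ± 3.4116i


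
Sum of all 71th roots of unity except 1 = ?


With w = e^(2*pi*i/71), all 71 of the 71th roots of unity w^0 = 1, w, ..., w^(70) sum to 0: 1 + w + ... + w^(70) = (1 - w^71)/(1 - w) = 0 since w^71 = 1, w ≠ 1.
Removing the root 1: w + w^2 + ... + w^(70) = 0 - 1 = -1

Sum = -1


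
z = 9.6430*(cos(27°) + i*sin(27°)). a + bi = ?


a = 9.6430*cos(27°) = 9.6430*0.89101 = 8.5920
b = 9.6430*sin(27°) = 9.6430*0.45399 = 4.3778

8.5920 + 4.3778i


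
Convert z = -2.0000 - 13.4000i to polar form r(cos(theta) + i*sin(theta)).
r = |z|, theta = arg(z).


r = sqrt(4+179.56) = sqrt(183.56) = 13.5484
theta = atan2(-13.4, -2) = -98.4889 degrees

r = 13.5484, theta = -98.4889 degrees


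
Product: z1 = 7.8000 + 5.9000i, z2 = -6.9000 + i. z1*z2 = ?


Real = 7.8*(-6.9) - 5.9*1 = -53.82 - 5.9 = -59.72
Imag = 7.8*1 - (6.9)*5.9 = 7.8 - (40.71) = -32.91

-59.7200 - 32.9100i


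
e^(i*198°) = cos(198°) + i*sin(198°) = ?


cos(198°) = -0.9511
sin(198°) = -0.3090

e^(i*198°) = -0.9511 - 0.3090i


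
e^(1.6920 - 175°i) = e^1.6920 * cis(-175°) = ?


e^1.6920 = 5.4303
cos(-175°) = -0.9962
sin(-175°) = -0.08716
Real = 5.4303*(-0.9962) = -5.4097
Imag = 5.4303*(-0.08716) = -0.4733

-5.4097 - 0.4733i


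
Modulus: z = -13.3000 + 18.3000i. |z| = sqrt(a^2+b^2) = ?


|z| = sqrt((-13.3)^2 + 18.3^2) = sqrt(176.89 + 334.89) = sqrt(511.78) = 22.6226

|z| = 22.6226


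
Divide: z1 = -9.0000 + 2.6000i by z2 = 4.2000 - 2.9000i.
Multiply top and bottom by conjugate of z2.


Conjugate of z2 = 4.2000 + 2.9000i
Numerator: (-9.0000 + 2.6000i)(4.2000 + 2.9000i) = -45.3400 - 15.1800i
Denominator: 4.2^2 + (-2.9)^2 = 26.05
Result = (-45.3400 - 15.1800i)/26.05

-1.7405 - 0.5827i


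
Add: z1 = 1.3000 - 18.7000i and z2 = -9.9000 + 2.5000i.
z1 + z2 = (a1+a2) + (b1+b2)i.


Real: 1.3 - 9.9 = -8.6
Imag: -18.7 + 2.5 = -16.2

-8.6000 - 16.2000i


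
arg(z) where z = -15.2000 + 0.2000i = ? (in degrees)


Re = -15.2, Im = 0.2
arg = atan2(0.2, -15.2) = 179.2462 degrees

arg(z) = 179.2462 degrees


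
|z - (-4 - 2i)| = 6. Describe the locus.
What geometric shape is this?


|z - z0| = r is a circle with center z0 and radius r.
Center = (-4, -2), radius = 6

Circle with center (-4, -2) and radius 6


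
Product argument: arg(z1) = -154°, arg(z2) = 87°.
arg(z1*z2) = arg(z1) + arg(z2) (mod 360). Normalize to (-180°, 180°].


arg(z1*z2) = -154° + 87° = -67°
Normalized to (-180°, 180°]: -67°

-67°


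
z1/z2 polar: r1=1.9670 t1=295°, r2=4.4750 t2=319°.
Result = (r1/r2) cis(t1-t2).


r = 1.9670 / 4.4750 = 0.4396
theta = 295° - 319° = -24° = 336° (mod 360)

0.4396 cis(336°)


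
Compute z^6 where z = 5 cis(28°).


r^6 = 5^6 = 15625
n*theta = 6*28° = 168° = 168° (mod 360)
a = 15625*cos(168°) = -15283.5563
b = 15625*sin(168°) = 3248.6202

15625 cis(168°) = -15283.5563 + 3248.6202i


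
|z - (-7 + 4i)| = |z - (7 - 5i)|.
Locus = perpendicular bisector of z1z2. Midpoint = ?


Equal distances means the locus is the perpendicular bisector of z1 and z2.
Midpoint = ((-7+7)/2, (4+(-5))/2) = (0, -0.5000)

Perpendicular bisector through (0, -0.5000)


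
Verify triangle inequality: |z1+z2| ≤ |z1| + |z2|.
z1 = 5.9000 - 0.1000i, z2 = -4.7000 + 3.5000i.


|z1| = sqrt(5.9^2 + (-0.1)^2) = sqrt(34.82) = 5.9008
|z2| = sqrt((-4.7)^2 + 3.5^2) = sqrt(34.34) = 5.8600
z1+z2 = 1.2000 + 3.4000i
|z1+z2| = sqrt(13) = 3.6056
|z1|+|z2| = 5.9008 + 5.8600 = 11.7608

|z1+z2| = 3.6056 ≤ |z1|+|z2| = 11.7608 (verified)


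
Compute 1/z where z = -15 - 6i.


|z|^2 = 225+36 = 261
1/z = (-15 + 6i)/261

1/z = -0.0575 + 0.0230i


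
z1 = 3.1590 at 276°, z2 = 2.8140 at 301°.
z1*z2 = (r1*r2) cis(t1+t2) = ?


r = 3.1590 * 2.8140 = 8.8894
theta = 276° + 301° = 577° = 217° (mod 360)

8.8894 cis(217°)


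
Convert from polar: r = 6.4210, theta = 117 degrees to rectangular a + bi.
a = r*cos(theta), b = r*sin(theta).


a = 6.4210*cos(117°) = 6.4210*(-0.454) = -2.9151
b = 6.4210*sin(117°) = 6.4210*0.89101 = 5.7212

-2.9151 + 5.7212i


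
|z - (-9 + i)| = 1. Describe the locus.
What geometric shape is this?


|z - z0| = r is a circle with center z0 and radius r.
Center = (-9, 1), radius = 1

Circle with center (-9, 1) and radius 1


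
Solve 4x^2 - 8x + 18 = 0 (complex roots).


disc = (-8)^2 - 4*4*18 = 64 - 288 = -224
sqrt(|disc|) = sqrt(224) = 14.9666
Real part = 8/(2*4) = 1.0000
Imag part = 14.9666/(2*4) = 1.8708

1.0000 ± 1.8708i


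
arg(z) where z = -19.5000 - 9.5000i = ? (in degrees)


Re = -19.5, Im = -9.5
arg = atan2(-9.5, -19.5) = -154.0256 degrees

arg(z) = -154.0256 degrees


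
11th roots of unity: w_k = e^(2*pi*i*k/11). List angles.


The 11th roots of unity are cis(360k/11°) for k=0..10
Angle step = 360/11 = 32.7273°
Primitive root: cis(32.7273°)
Primitive root = 0.8413 + 0.5406i

11 roots at angles: 0°, 32.7273°, 65.4545°, 98.1818°, 130.9091°, 163.6364°, 196.3636°, 229.0909°, 261.8182°, 294.5455°, 327.2727°


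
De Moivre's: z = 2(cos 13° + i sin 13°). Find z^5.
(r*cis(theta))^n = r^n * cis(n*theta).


r^5 = 2^5 = 32
n*theta = 5*13° = 65° = 65° (mod 360)
a = 32*cos(65°) = 13.5238
b = 32*sin(65°) = 29.0018

32 cis(65°) = 13.5238 + 29.0018i


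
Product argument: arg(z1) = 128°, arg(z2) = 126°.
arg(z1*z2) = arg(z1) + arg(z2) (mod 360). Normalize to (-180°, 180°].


arg(z1*z2) = 128° + 126° = 254°
Normalized to (-180°, 180°]: -106°

-106°


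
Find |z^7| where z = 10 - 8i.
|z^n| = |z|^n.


|z| = sqrt(100+64) = sqrt(164) = 12.8062
|z^7| = |z|^7 = (sqrt(164))^7 = 164^3 * sqrt(164) = 4410944*sqrt(164)

|z^7| = 4410944*sqrt(164) ≈ 56487644.8727


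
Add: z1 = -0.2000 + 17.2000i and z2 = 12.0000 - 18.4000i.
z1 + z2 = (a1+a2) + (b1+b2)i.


Real: -0.2 + 12 = 11.8
Imag: 17.2 - 18.4 = -1.2

11.8000 - 1.2000i


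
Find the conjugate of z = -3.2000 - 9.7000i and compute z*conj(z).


z_bar = -3.2000 + 9.7000i
z*z_bar = (-3.2)^2 + (-9.7)^2 = 10.24 + 94.09 = 104.33

z_bar = -3.2000 + 9.7000i, z*z_bar = 104.33


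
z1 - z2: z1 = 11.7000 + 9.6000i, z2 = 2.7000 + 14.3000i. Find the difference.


Real: 11.7 - 2.7 = 9
Imag: 9.6 - 14.3 = -4.7

9.0000 - 4.7000i


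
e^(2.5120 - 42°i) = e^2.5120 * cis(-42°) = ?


e^2.5120 = 12.3296
cos(-42°) = 0.743145
sin(-42°) = -0.66913
Real = 12.3296*0.743145 = 9.1627
Imag = 12.3296*(-0.66913) = -8.2501

9.1627 - 8.2501i


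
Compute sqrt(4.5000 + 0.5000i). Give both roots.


|z| = sqrt(20.25+0.25) = 4.5277
sqrt((|z|+a)/2) = sqrt((4.5277+4.5)/2) = sqrt(4.5138) = 2.1246
sqrt((|z|-a)/2) = sqrt((4.5277-4.5)/2) = sqrt(0.0138) = 0.1177

±(2.1246 + 0.1177i) i.e. 2.1246 + 0.1177i and -2.1246 - 0.1177i


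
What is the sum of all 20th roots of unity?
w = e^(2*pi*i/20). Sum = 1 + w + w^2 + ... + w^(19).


The sum of all 20th roots of unity is 0.
Geometric series: (1 - w^20)/(1 - w) = (1-1)/(1-w) = 0 since w^20 = 1, w ≠ 1.
Alternatively: coefficient of z^19 in z^20 - 1 is 0.

0


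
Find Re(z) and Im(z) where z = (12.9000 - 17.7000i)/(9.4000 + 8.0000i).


Multiply by conjugate: (12.9000 - 17.7000i)(9.4000 - 8.0000i) / (9.4^2 + 8^2)
Numerator real = 12.9*9.4 - (17.7)*8 = -20.34
Numerator imag = -17.7*9.4 - 12.9*8 = -269.58
Denominator = 152.36
Re(z) = -20.34/152.36 = -0.1335
Im(z) = -269.58/152.36 = -1.7694

Re(z) = -0.1335, Im(z) = -1.7694


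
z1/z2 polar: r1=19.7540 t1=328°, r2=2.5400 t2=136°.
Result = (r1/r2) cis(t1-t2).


r = 19.7540 / 2.5400 = 7.7772
theta = 328° - 136° = 192° = 192° (mod 360)

7.7772 cis(192°)


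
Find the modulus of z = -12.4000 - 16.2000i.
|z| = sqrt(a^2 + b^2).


|z| = sqrt((-12.4)^2 + (-16.2)^2) = sqrt(153.76 + 262.44) = sqrt(416.2) = 20.4010

|z| = 20.4010


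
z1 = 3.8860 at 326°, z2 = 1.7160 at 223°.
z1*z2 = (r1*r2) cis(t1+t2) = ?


r = 3.8860 * 1.7160 = 6.6684
theta = 326° + 223° = 549° = 189° (mod 360)

6.6684 cis(189°)


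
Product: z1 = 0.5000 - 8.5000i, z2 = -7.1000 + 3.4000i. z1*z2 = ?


Real = 0.5*(-7.1) - (-8.5)*3.4 = -3.55 - (-28.9) = 25.35
Imag = 0.5*3.4 - (7.1)*(-8.5) = 1.7 + 60.35 = 62.05

25.3500 + 62.0500i


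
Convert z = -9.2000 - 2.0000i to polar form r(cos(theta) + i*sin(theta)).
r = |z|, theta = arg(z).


r = sqrt(84.64+4) = sqrt(88.64) = 9.4149
theta = atan2(-2, -9.2) = -167.7352 degrees

r = 9.4149, theta = -167.7352 degrees


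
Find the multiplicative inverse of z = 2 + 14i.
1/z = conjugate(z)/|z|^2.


|z|^2 = 4+196 = 200
1/z = (2 - 14i)/200

1/z = 0.0100 - 0.0700i


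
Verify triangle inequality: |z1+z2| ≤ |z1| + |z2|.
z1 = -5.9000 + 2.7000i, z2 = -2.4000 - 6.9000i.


|z1| = sqrt((-5.9)^2 + 2.7^2) = sqrt(42.1) = 6.4885
|z2| = sqrt((-2.4)^2 + (-6.9)^2) = sqrt(53.37) = 7.3055
z1+z2 = -8.3000 - 4.2000i
|z1+z2| = sqrt(86.53) = 9.3022
|z1|+|z2| = 6.4885 + 7.3055 = 13.7940

|z1+z2| = 9.3022 ≤ |z1|+|z2| = 13.7940 (verified)


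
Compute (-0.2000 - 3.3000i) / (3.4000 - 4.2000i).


Conjugate of z2 = 3.4000 + 4.2000i
Numerator: (-0.2000 - 3.3000i)(3.4000 + 4.2000i) = 13.1800 - 12.0600i
Denominator: 3.4^2 + (-4.2)^2 = 29.2
Result = (13.1800 - 12.0600i)/29.2

0.4514 - 0.4130i


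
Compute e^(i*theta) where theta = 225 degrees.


cos(225°) = -0.7071
sin(225°) = -0.7071

e^(i*225°) = -0.7071 - 0.7071i


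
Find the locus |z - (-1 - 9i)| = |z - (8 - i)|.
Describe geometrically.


Equal distances means the locus is the perpendicular bisector of z1 and z2.
Midpoint = ((-1+8)/2, (-9+(-1))/2) = (3.5000, -5.0000)

Perpendicular bisector through (3.5000, -5.0000)


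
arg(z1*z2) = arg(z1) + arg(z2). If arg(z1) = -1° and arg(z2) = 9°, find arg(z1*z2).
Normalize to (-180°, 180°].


arg(z1*z2) = -1° + 9° = 8°
Normalized to (-180°, 180°]: 8°

8°


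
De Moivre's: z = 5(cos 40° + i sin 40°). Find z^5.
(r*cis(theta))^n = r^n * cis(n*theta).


r^5 = 5^5 = 3125
n*theta = 5*40° = 200° = 200° (mod 360)
a = 3125*cos(200°) = -2936.5394
b = 3125*sin(200°) = -1068.8129

3125 cis(200°) = -2936.5394 - 1068.8129i


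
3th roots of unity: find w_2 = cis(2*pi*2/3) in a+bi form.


Angle = 360*2/3 = 240°
a = cos(240°) = -0.5000
b = sin(240°) = -0.8660

-0.5000 - 0.8660i


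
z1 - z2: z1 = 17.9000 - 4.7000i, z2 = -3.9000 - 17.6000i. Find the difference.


Real: 17.9 + 3.9 = 21.8
Imag: -4.7 + 17.6 = 12.9

21.8000 + 12.9000i


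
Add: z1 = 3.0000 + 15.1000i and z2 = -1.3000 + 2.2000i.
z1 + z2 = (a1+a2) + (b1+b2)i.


Real: 3 - 1.3 = 1.7
Imag: 15.1 + 2.2 = 17.3

1.7000 + 17.3000i


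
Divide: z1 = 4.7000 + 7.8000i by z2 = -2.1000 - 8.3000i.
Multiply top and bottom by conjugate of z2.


Conjugate of z2 = -2.1000 + 8.3000i
Numerator: (4.7000 + 7.8000i)(-2.1000 + 8.3000i) = -74.6100 + 22.6300i
Denominator: (-2.1)^2 + (-8.3)^2 = 73.3
Result = (-74.6100 + 22.6300i)/73.3

-1.0179 + 0.3087i


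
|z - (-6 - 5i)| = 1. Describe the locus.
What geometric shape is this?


|z - z0| = r is a circle with center z0 and radius r.
Center = (-6, -5), radius = 1

Circle with center (-6, -5) and radius 1


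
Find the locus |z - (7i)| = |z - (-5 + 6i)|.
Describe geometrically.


Equal distances means the locus is the perpendicular bisector of z1 and z2.
Midpoint = ((0+(-5))/2, (7+6)/2) = (-2.5000, 6.5000)

Perpendicular bisector through (-2.5000, 6.5000)


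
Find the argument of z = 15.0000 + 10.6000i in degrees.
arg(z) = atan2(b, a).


Re = 15, Im = 10.6
arg = atan2(10.6, 15) = 35.2476 degrees

arg(z) = 35.2476 degrees


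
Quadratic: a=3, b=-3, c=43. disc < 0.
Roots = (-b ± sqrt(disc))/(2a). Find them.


disc = (-3)^2 - 4*3*43 = 9 - 516 = -507
sqrt(|disc|) = sqrt(507) = 22.5167
Real part = 3/(2*3) = 0.5000
Imag part = 22.5167/(2*3) = 3.7528

0.5000 ± 3.7528i


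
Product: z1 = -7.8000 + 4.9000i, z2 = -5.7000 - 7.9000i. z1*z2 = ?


Real = -7.8*(-5.7) - 4.9*(-7.9) = 44.46 - (-38.71) = 83.17
Imag = -7.8*(-7.9) - (5.7)*4.9 = 61.62 - (27.93) = 33.69

83.1700 + 33.6900i


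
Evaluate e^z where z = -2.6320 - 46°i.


e^-2.6320 = 0.07193
cos(-46°) = 0.6947
sin(-46°) = -0.7193
Real = 0.07193*0.6947 = 0.0500
Imag = 0.07193*(-0.7193) = -0.0517

0.0500 - 0.0517i


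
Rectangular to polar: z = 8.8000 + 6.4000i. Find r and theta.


r = sqrt(77.44+40.96) = sqrt(118.4) = 10.8812
theta = atan2(6.4, 8.8) = 36.0274 degrees

r = 10.8812, theta = 36.0274 degrees


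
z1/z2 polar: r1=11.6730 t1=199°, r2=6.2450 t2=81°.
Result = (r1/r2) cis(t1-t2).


r = 11.6730 / 6.2450 = 1.8692
theta = 199° - 81° = 118° = 118° (mod 360)

1.8692 cis(118°)


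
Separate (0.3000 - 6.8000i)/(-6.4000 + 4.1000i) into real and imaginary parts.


Multiply by conjugate: (0.3000 - 6.8000i)(-6.4000 - 4.1000i) / ((-6.4)^2 + 4.1^2)
Numerator real = 0.3*(-6.4) - (6.8)*4.1 = -29.8
Numerator imag = -6.8*(-6.4) - 0.3*4.1 = 42.29
Denominator = 57.77
Re(z) = -29.8/57.77 = -0.5158
Im(z) = 42.29/57.77 = 0.7320

Re(z) = -0.5158, Im(z) = 0.7320


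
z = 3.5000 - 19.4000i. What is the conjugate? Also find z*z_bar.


z_bar = 3.5000 + 19.4000i
z*z_bar = 3.5^2 + (-19.4)^2 = 12.25 + 376.36 = 388.61

z_bar = 3.5000 + 19.4000i, z*z_bar = 388.61


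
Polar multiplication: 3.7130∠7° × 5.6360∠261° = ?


r = 3.7130 * 5.6360 = 20.9265
theta = 7° + 261° = 268° = 268° (mod 360)

20.9265 cis(268°)


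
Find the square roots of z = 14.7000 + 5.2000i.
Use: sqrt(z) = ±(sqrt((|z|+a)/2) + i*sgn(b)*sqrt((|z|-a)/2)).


|z| = sqrt(216.09+27.04) = 15.5926
sqrt((|z|+a)/2) = sqrt((15.5926+14.7)/2) = sqrt(15.1463) = 3.8918
sqrt((|z|-a)/2) = sqrt((15.5926-14.7)/2) = sqrt(0.4463) = 0.6681

±(3.8918 + 0.6681i) i.e. 3.8918 + 0.6681i and -3.8918 - 0.6681i


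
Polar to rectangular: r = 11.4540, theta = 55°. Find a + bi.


a = 11.4540*cos(55°) = 11.4540*0.573576 = 6.5697
b = 11.4540*sin(55°) = 11.4540*0.819152 = 9.3826

6.5697 + 9.3826i


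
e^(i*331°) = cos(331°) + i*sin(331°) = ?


cos(331°) = 0.8746
sin(331°) = -0.4848

e^(i*331°) = 0.8746 - 0.4848i


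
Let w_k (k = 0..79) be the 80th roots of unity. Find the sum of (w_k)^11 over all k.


The roots are w_k = w^k with w = e^(2*pi*i/80), and (w^k)^11 = (w^11)^k.
So S = 1 + u + u^2 + ... + u^(79) with u = w^11.
11 = 0*80 + 11, so 11 is not a multiple of 80: u = w^11 ≠ 1 (w is a primitive 80th root), while u^80 = (w^80)^11 = 1.
Geometric series: S = (1 - u^80)/(1 - u) = (1 - 1)/(1 - u) = 0

S = 0


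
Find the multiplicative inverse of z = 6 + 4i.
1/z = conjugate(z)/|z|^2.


|z|^2 = 36+16 = 52
1/z = (6 - 4i)/52

1/z = 0.1154 - 0.0769i


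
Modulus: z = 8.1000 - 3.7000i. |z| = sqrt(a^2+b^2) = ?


|z| = sqrt(8.1^2 + (-3.7)^2) = sqrt(65.61 + 13.69) = sqrt(79.3) = 8.9051

|z| = 8.9051


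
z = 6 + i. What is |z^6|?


|z| = sqrt(36+1) = sqrt(37) = 6.0828
|z^6| = |z|^6 = (sqrt(37))^6 = 37^3 = 50653

|z^6| = 50653


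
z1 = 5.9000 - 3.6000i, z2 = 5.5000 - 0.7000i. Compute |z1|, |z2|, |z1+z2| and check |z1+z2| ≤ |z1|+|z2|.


|z1| = sqrt(5.9^2 + (-3.6)^2) = sqrt(47.77) = 6.9116
|z2| = sqrt(5.5^2 + (-0.7)^2) = sqrt(30.74) = 5.5444
z1+z2 = 11.4000 - 4.3000i
|z1+z2| = sqrt(148.45) = 12.1840
|z1|+|z2| = 6.9116 + 5.5444 = 12.4560

|z1+z2| = 12.1840 ≤ |z1|+|z2| = 12.4560 (verified)
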